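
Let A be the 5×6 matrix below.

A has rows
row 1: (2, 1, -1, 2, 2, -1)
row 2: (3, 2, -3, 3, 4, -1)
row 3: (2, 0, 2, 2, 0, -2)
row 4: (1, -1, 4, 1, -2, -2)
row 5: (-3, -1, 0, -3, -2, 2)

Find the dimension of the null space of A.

4

Row reduce to echelon form.
R2 ← R2 − (3/2)·R1: [0, 1/2, -3/2, 0, 1, 1/2]
R3 ← R3 − R1: [0, -1, 3, 0, -2, -1]
R4 ← R4 − (1/2)·R1: [0, -3/2, 9/2, 0, -3, -3/2]
R5 ← R5 + (3/2)·R1: [0, 1/2, -3/2, 0, 1, 1/2]
R3 ← R3 + (2)·R2: [0, 0, 0, 0, 0, 0]
R4 ← R4 + (3)·R2: [0, 0, 0, 0, 0, 0]
R5 ← R5 − R2: [0, 0, 0, 0, 0, 0]
2 nonzero rows, so rank(A) = 2.
A has 6 columns; by rank–nullity, nullity = 6 − 2 = 4.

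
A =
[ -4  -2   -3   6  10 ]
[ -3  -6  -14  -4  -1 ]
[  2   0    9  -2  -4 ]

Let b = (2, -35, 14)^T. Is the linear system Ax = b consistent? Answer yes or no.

Row reduce the augmented matrix [A | b].
R2 ← R2 − (3/4)·R1: [0, -9/2, -47/4, -17/2, -17/2, -73/2]
R3 ← R3 + (1/2)·R1: [0, -1, 15/2, 1, 1, 15]
R3 ← R3 − (2/9)·R2: [0, 0, 91/9, 26/9, 26/9, 208/9]
The echelon form has 3 nonzero rows, and every pivot lies in the first 5 columns, so rank(A) = rank([A|b]) = 3.
The system is consistent.

yes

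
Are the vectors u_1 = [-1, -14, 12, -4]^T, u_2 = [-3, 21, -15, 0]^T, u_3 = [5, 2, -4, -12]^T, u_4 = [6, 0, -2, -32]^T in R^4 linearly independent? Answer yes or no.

no

Form the matrix with these vectors as rows and row reduce.
R2 ← R2 − (3)·R1: [0, 63, -51, 12]
R3 ← R3 + (5)·R1: [0, -68, 56, -32]
R4 ← R4 + (6)·R1: [0, -84, 70, -56]
R3 ← R3 + (68/63)·R2: [0, 0, 20/21, -400/21]
R4 ← R4 + (4/3)·R2: [0, 0, 2, -40]
R4 ← R4 − (21/10)·R3: [0, 0, 0, 0]
3 nonzero rows, so the 4 vectors span a space of dimension 3.
Since 3 < 4, the vectors are linearly dependent.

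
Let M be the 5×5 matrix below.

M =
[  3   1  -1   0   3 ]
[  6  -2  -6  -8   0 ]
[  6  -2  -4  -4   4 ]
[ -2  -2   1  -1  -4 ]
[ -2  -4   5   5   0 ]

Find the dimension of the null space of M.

Row reduce to echelon form.
R2 ← R2 − (2)·R1: [0, -4, -4, -8, -6]
R3 ← R3 − (2)·R1: [0, -4, -2, -4, -2]
R4 ← R4 + (2/3)·R1: [0, -4/3, 1/3, -1, -2]
R5 ← R5 + (2/3)·R1: [0, -10/3, 13/3, 5, 2]
R3 ← R3 − R2: [0, 0, 2, 4, 4]
R4 ← R4 − (1/3)·R2: [0, 0, 5/3, 5/3, 0]
R5 ← R5 − (5/6)·R2: [0, 0, 23/3, 35/3, 7]
R4 ← R4 − (5/6)·R3: [0, 0, 0, -5/3, -10/3]
R5 ← R5 − (23/6)·R3: [0, 0, 0, -11/3, -25/3]
R5 ← R5 − (11/5)·R4: [0, 0, 0, 0, -1]
5 nonzero rows, so rank(M) = 5.
M has 5 columns; by rank–nullity, nullity = 5 − 5 = 0.

0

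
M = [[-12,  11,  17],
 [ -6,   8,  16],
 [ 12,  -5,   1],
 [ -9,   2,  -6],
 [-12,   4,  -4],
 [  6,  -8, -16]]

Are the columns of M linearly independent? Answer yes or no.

no

Row reduce M to echelon form.
R2 ← R2 − (1/2)·R1: [0, 5/2, 15/2]
R3 ← R3 + R1: [0, 6, 18]
R4 ← R4 − (3/4)·R1: [0, -25/4, -75/4]
R5 ← R5 − R1: [0, -7, -21]
R6 ← R6 + (1/2)·R1: [0, -5/2, -15/2]
R3 ← R3 − (12/5)·R2: [0, 0, 0]
R4 ← R4 + (5/2)·R2: [0, 0, 0]
R5 ← R5 + (14/5)·R2: [0, 0, 0]
R6 ← R6 + R2: [0, 0, 0]
2 pivots among 3 columns.
Only 2 < 3 pivot columns, so the columns are linearly dependent.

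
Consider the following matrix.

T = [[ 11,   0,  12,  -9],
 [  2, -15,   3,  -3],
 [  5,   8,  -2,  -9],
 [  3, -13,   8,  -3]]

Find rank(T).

4

Row reduce to echelon form.
R2 ← R2 − (2/11)·R1: [0, -15, 9/11, -15/11]
R3 ← R3 − (5/11)·R1: [0, 8, -82/11, -54/11]
R4 ← R4 − (3/11)·R1: [0, -13, 52/11, -6/11]
R3 ← R3 + (8/15)·R2: [0, 0, -386/55, -62/11]
R4 ← R4 − (13/15)·R2: [0, 0, 221/55, 7/11]
R4 ← R4 + (221/386)·R3: [0, 0, 0, -500/193]
Echelon form has 4 nonzero rows, so rank(T) = 4.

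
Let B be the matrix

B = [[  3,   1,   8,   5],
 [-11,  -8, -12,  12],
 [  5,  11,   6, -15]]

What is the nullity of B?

Row reduce to echelon form.
R2 ← R2 + (11/3)·R1: [0, -13/3, 52/3, 91/3]
R3 ← R3 − (5/3)·R1: [0, 28/3, -22/3, -70/3]
R3 ← R3 + (28/13)·R2: [0, 0, 30, 42]
3 nonzero rows, so rank(B) = 3.
B has 4 columns; by rank–nullity, nullity = 4 − 3 = 1.

1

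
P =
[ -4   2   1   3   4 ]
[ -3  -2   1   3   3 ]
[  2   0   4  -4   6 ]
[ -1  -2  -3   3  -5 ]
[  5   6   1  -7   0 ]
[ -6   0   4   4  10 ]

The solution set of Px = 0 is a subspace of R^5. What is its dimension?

Row reduce to echelon form.
R2 ← R2 − (3/4)·R1: [0, -7/2, 1/4, 3/4, 0]
R3 ← R3 + (1/2)·R1: [0, 1, 9/2, -5/2, 8]
R4 ← R4 − (1/4)·R1: [0, -5/2, -13/4, 9/4, -6]
R5 ← R5 + (5/4)·R1: [0, 17/2, 9/4, -13/4, 5]
R6 ← R6 − (3/2)·R1: [0, -3, 5/2, -1/2, 4]
R3 ← R3 + (2/7)·R2: [0, 0, 32/7, -16/7, 8]
R4 ← R4 − (5/7)·R2: [0, 0, -24/7, 12/7, -6]
R5 ← R5 + (17/7)·R2: [0, 0, 20/7, -10/7, 5]
R6 ← R6 − (6/7)·R2: [0, 0, 16/7, -8/7, 4]
R4 ← R4 + (3/4)·R3: [0, 0, 0, 0, 0]
R5 ← R5 − (5/8)·R3: [0, 0, 0, 0, 0]
R6 ← R6 − (1/2)·R3: [0, 0, 0, 0, 0]
3 nonzero rows, so rank(P) = 3.
P has 5 columns; by rank–nullity, nullity = 5 − 3 = 2.

2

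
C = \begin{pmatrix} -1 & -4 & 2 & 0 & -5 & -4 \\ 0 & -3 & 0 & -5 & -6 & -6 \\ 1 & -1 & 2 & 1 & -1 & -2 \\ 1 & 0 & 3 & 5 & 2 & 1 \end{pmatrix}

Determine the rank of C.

3

Row reduce to echelon form.
R3 ← R3 + R1: [0, -5, 4, 1, -6, -6]
R4 ← R4 + R1: [0, -4, 5, 5, -3, -3]
R3 ← R3 − (5/3)·R2: [0, 0, 4, 28/3, 4, 4]
R4 ← R4 − (4/3)·R2: [0, 0, 5, 35/3, 5, 5]
R4 ← R4 − (5/4)·R3: [0, 0, 0, 0, 0, 0]
Echelon form has 3 nonzero rows, so rank(C) = 3.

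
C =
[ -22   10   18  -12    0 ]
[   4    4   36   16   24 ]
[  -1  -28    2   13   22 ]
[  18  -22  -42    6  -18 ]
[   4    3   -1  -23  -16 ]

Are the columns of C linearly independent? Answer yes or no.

Row reduce C to echelon form.
R2 ← R2 + (2/11)·R1: [0, 64/11, 432/11, 152/11, 24]
R3 ← R3 − (1/22)·R1: [0, -313/11, 13/11, 149/11, 22]
R4 ← R4 + (9/11)·R1: [0, -152/11, -300/11, -42/11, -18]
R5 ← R5 + (2/11)·R1: [0, 53/11, 25/11, -277/11, -16]
R3 ← R3 + (313/64)·R2: [0, 0, 773/4, 649/8, 1115/8]
R4 ← R4 + (19/8)·R2: [0, 0, 66, 29, 39]
R5 ← R5 − (53/64)·R2: [0, 0, -121/4, -293/8, -287/8]
R4 ← R4 − (264/773)·R3: [0, 0, 0, 1000/773, -6648/773]
R5 ← R5 + (121/773)·R3: [0, 0, 0, -18495/773, -10867/773]
R5 ← R5 + (3699/200)·R4: [0, 0, 0, 0, -4328/25]
5 pivots among 5 columns.
Every column is a pivot column, so the columns are linearly independent.

yes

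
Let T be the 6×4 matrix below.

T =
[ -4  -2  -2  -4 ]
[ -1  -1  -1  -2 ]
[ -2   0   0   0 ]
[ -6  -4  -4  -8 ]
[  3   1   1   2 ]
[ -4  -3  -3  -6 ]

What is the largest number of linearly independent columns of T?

2

Row reduce to echelon form.
R2 ← R2 − (1/4)·R1: [0, -1/2, -1/2, -1]
R3 ← R3 − (1/2)·R1: [0, 1, 1, 2]
R4 ← R4 − (3/2)·R1: [0, -1, -1, -2]
R5 ← R5 + (3/4)·R1: [0, -1/2, -1/2, -1]
R6 ← R6 − R1: [0, -1, -1, -2]
R3 ← R3 + (2)·R2: [0, 0, 0, 0]
R4 ← R4 − (2)·R2: [0, 0, 0, 0]
R5 ← R5 − R2: [0, 0, 0, 0]
R6 ← R6 − (2)·R2: [0, 0, 0, 0]
Echelon form has 2 nonzero rows, so rank(T) = 2.
The rank gives the maximum number of linearly independent columns: 2.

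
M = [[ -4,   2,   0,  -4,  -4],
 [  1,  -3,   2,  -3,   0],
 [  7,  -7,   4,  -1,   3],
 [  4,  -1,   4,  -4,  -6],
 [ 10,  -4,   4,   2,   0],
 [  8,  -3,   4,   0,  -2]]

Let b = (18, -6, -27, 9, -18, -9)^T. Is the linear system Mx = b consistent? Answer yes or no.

Row reduce the augmented matrix [M | b].
R2 ← R2 + (1/4)·R1: [0, -5/2, 2, -4, -1, -3/2]
R3 ← R3 + (7/4)·R1: [0, -7/2, 4, -8, -4, 9/2]
R4 ← R4 + R1: [0, 1, 4, -8, -10, 27]
R5 ← R5 + (5/2)·R1: [0, 1, 4, -8, -10, 27]
R6 ← R6 + (2)·R1: [0, 1, 4, -8, -10, 27]
R3 ← R3 − (7/5)·R2: [0, 0, 6/5, -12/5, -13/5, 33/5]
R4 ← R4 + (2/5)·R2: [0, 0, 24/5, -48/5, -52/5, 132/5]
R5 ← R5 + (2/5)·R2: [0, 0, 24/5, -48/5, -52/5, 132/5]
R6 ← R6 + (2/5)·R2: [0, 0, 24/5, -48/5, -52/5, 132/5]
R4 ← R4 − (4)·R3: [0, 0, 0, 0, 0, 0]
R5 ← R5 − (4)·R3: [0, 0, 0, 0, 0, 0]
R6 ← R6 − (4)·R3: [0, 0, 0, 0, 0, 0]
The echelon form has 3 nonzero rows, and every pivot lies in the first 5 columns, so rank(M) = rank([M|b]) = 3.
The system is consistent.

yes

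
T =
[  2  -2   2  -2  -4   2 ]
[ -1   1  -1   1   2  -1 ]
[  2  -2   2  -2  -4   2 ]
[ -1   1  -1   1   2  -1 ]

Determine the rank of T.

Row reduce to echelon form.
R2 ← R2 + (1/2)·R1: [0, 0, 0, 0, 0, 0]
R3 ← R3 − R1: [0, 0, 0, 0, 0, 0]
R4 ← R4 + (1/2)·R1: [0, 0, 0, 0, 0, 0]
Echelon form has 1 nonzero row, so rank(T) = 1.

1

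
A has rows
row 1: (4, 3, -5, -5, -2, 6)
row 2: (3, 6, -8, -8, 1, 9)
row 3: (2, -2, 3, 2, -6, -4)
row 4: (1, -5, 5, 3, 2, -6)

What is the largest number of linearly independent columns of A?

Row reduce to echelon form.
R2 ← R2 − (3/4)·R1: [0, 15/4, -17/4, -17/4, 5/2, 9/2]
R3 ← R3 − (1/2)·R1: [0, -7/2, 11/2, 9/2, -5, -7]
R4 ← R4 − (1/4)·R1: [0, -23/4, 25/4, 17/4, 5/2, -15/2]
R3 ← R3 + (14/15)·R2: [0, 0, 23/15, 8/15, -8/3, -14/5]
R4 ← R4 + (23/15)·R2: [0, 0, -4/15, -34/15, 19/3, -3/5]
R4 ← R4 + (4/23)·R3: [0, 0, 0, -50/23, 135/23, -25/23]
Echelon form has 4 nonzero rows, so rank(A) = 4.
The rank gives the maximum number of linearly independent columns: 4.

4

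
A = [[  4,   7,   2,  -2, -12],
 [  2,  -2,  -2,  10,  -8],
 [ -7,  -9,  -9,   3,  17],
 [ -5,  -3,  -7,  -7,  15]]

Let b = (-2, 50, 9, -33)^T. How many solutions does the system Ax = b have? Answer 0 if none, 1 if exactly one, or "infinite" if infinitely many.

Row reduce the augmented matrix [A | b].
R2 ← R2 − (1/2)·R1: [0, -11/2, -3, 11, -2, 51]
R3 ← R3 + (7/4)·R1: [0, 13/4, -11/2, -1/2, -4, 11/2]
R4 ← R4 + (5/4)·R1: [0, 23/4, -9/2, -19/2, 0, -71/2]
R3 ← R3 + (13/22)·R2: [0, 0, -80/11, 6, -57/11, 392/11]
R4 ← R4 + (23/22)·R2: [0, 0, -84/11, 2, -23/11, 196/11]
R4 ← R4 − (21/20)·R3: [0, 0, 0, -43/10, 67/20, -98/5]
The echelon form has 4 nonzero rows, and every pivot lies in the first 5 columns, so rank(A) = rank([A|b]) = 4.
The system is consistent.
rank = 4 < 5 unknowns, so there are infinitely many solutions.

infinite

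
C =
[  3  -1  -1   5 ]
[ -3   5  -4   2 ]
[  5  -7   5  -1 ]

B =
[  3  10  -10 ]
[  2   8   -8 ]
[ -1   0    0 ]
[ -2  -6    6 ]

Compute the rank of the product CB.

2

First compute CB:
[[ -2,  -8,   8],
 [  1,  -2,   2],
 [ -2,   0,   0]]
Now row reduce the product.
R2 ← R2 + (1/2)·R1: [0, -6, 6]
R3 ← R3 − R1: [0, 8, -8]
R3 ← R3 + (4/3)·R2: [0, 0, 0]
2 nonzero rows, so rank(CB) = 2.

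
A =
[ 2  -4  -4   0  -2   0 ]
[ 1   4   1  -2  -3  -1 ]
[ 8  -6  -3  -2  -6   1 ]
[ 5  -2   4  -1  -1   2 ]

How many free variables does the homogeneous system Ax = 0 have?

3

Row reduce to echelon form.
R2 ← R2 − (1/2)·R1: [0, 6, 3, -2, -2, -1]
R3 ← R3 − (4)·R1: [0, 10, 13, -2, 2, 1]
R4 ← R4 − (5/2)·R1: [0, 8, 14, -1, 4, 2]
R3 ← R3 − (5/3)·R2: [0, 0, 8, 4/3, 16/3, 8/3]
R4 ← R4 − (4/3)·R2: [0, 0, 10, 5/3, 20/3, 10/3]
R4 ← R4 − (5/4)·R3: [0, 0, 0, 0, 0, 0]
3 nonzero rows, so rank(A) = 3.
A has 6 columns; by rank–nullity, nullity = 6 − 3 = 3.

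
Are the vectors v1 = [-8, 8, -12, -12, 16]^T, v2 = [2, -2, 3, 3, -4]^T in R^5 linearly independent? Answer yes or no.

Form the matrix with these vectors as rows and row reduce.
R2 ← R2 + (1/4)·R1: [0, 0, 0, 0, 0]
1 nonzero row, so the 2 vectors span a space of dimension 1.
Since 1 < 2, the vectors are linearly dependent.

no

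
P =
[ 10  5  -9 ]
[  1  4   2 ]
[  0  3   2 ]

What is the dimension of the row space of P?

Row reduce to echelon form.
R2 ← R2 − (1/10)·R1: [0, 7/2, 29/10]
R3 ← R3 − (6/7)·R2: [0, 0, -17/35]
Echelon form has 3 nonzero rows, so rank(P) = 3.
The row space has dimension equal to the rank: 3.

3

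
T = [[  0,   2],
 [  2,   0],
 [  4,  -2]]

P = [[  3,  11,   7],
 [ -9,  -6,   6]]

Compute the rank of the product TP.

2

First compute TP:
[[-18, -12,  12],
 [  6,  22,  14],
 [ 30,  56,  16]]
Now row reduce the product.
R2 ← R2 + (1/3)·R1: [0, 18, 18]
R3 ← R3 + (5/3)·R1: [0, 36, 36]
R3 ← R3 − (2)·R2: [0, 0, 0]
2 nonzero rows, so rank(TP) = 2.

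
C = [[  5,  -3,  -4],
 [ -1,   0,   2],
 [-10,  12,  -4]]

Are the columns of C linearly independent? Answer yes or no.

no

Row reduce C to echelon form.
R2 ← R2 + (1/5)·R1: [0, -3/5, 6/5]
R3 ← R3 + (2)·R1: [0, 6, -12]
R3 ← R3 + (10)·R2: [0, 0, 0]
2 pivots among 3 columns.
Only 2 < 3 pivot columns, so the columns are linearly dependent.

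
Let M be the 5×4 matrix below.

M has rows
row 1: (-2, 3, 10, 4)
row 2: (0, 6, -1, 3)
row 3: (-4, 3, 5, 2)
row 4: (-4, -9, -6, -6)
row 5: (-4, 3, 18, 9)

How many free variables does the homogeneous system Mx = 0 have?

0

Row reduce to echelon form.
R3 ← R3 − (2)·R1: [0, -3, -15, -6]
R4 ← R4 − (2)·R1: [0, -15, -26, -14]
R5 ← R5 − (2)·R1: [0, -3, -2, 1]
R3 ← R3 + (1/2)·R2: [0, 0, -31/2, -9/2]
R4 ← R4 + (5/2)·R2: [0, 0, -57/2, -13/2]
R5 ← R5 + (1/2)·R2: [0, 0, -5/2, 5/2]
R4 ← R4 − (57/31)·R3: [0, 0, 0, 55/31]
R5 ← R5 − (5/31)·R3: [0, 0, 0, 100/31]
R5 ← R5 − (20/11)·R4: [0, 0, 0, 0]
4 nonzero rows, so rank(M) = 4.
M has 4 columns; by rank–nullity, nullity = 4 − 4 = 0.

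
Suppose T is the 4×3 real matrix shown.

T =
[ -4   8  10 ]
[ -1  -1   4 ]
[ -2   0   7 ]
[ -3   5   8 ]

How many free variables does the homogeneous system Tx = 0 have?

Row reduce to echelon form.
R2 ← R2 − (1/4)·R1: [0, -3, 3/2]
R3 ← R3 − (1/2)·R1: [0, -4, 2]
R4 ← R4 − (3/4)·R1: [0, -1, 1/2]
R3 ← R3 − (4/3)·R2: [0, 0, 0]
R4 ← R4 − (1/3)·R2: [0, 0, 0]
2 nonzero rows, so rank(T) = 2.
T has 3 columns; by rank–nullity, nullity = 3 − 2 = 1.

1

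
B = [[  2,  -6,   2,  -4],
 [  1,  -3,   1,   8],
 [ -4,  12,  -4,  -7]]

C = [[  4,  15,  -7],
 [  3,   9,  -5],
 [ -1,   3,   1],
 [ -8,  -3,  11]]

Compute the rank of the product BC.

2

First compute BC:
[[ 20,  -6, -26],
 [-70, -33,  97],
 [ 80,  57, -113]]
Now row reduce the product.
R2 ← R2 + (7/2)·R1: [0, -54, 6]
R3 ← R3 − (4)·R1: [0, 81, -9]
R3 ← R3 + (3/2)·R2: [0, 0, 0]
2 nonzero rows, so rank(BC) = 2.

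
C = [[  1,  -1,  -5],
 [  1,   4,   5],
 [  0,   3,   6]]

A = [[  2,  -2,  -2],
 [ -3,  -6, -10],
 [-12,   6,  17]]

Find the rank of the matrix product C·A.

2

First compute CA:
[[ 65, -26, -77],
 [-70,   4,  43],
 [-81,  18,  72]]
Now row reduce the product.
R2 ← R2 + (14/13)·R1: [0, -24, -519/13]
R3 ← R3 + (81/65)·R1: [0, -72/5, -1557/65]
R3 ← R3 − (3/5)·R2: [0, 0, 0]
2 nonzero rows, so rank(CA) = 2.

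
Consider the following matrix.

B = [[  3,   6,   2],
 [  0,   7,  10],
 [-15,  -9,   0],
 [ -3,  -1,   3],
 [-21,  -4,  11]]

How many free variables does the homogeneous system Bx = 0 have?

Row reduce to echelon form.
R3 ← R3 + (5)·R1: [0, 21, 10]
R4 ← R4 + R1: [0, 5, 5]
R5 ← R5 + (7)·R1: [0, 38, 25]
R3 ← R3 − (3)·R2: [0, 0, -20]
R4 ← R4 − (5/7)·R2: [0, 0, -15/7]
R5 ← R5 − (38/7)·R2: [0, 0, -205/7]
R4 ← R4 − (3/28)·R3: [0, 0, 0]
R5 ← R5 − (41/28)·R3: [0, 0, 0]
3 nonzero rows, so rank(B) = 3.
B has 3 columns; by rank–nullity, nullity = 3 − 3 = 0.

0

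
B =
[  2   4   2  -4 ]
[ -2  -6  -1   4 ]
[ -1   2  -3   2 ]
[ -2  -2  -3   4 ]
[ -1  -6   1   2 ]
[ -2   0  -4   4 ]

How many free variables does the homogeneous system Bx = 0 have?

2

Row reduce to echelon form.
R2 ← R2 + R1: [0, -2, 1, 0]
R3 ← R3 + (1/2)·R1: [0, 4, -2, 0]
R4 ← R4 + R1: [0, 2, -1, 0]
R5 ← R5 + (1/2)·R1: [0, -4, 2, 0]
R6 ← R6 + R1: [0, 4, -2, 0]
R3 ← R3 + (2)·R2: [0, 0, 0, 0]
R4 ← R4 + R2: [0, 0, 0, 0]
R5 ← R5 − (2)·R2: [0, 0, 0, 0]
R6 ← R6 + (2)·R2: [0, 0, 0, 0]
2 nonzero rows, so rank(B) = 2.
B has 4 columns; by rank–nullity, nullity = 4 − 2 = 2.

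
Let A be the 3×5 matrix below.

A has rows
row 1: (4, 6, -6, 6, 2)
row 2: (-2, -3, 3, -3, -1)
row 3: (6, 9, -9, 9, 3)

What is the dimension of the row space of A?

1

Row reduce to echelon form.
R2 ← R2 + (1/2)·R1: [0, 0, 0, 0, 0]
R3 ← R3 − (3/2)·R1: [0, 0, 0, 0, 0]
Echelon form has 1 nonzero row, so rank(A) = 1.
The row space has dimension equal to the rank: 1.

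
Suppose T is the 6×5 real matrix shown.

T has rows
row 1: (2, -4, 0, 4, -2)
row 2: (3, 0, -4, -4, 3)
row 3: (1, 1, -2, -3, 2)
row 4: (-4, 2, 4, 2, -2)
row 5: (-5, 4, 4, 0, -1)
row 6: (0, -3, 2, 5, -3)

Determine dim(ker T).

3

Row reduce to echelon form.
R2 ← R2 − (3/2)·R1: [0, 6, -4, -10, 6]
R3 ← R3 − (1/2)·R1: [0, 3, -2, -5, 3]
R4 ← R4 + (2)·R1: [0, -6, 4, 10, -6]
R5 ← R5 + (5/2)·R1: [0, -6, 4, 10, -6]
R3 ← R3 − (1/2)·R2: [0, 0, 0, 0, 0]
R4 ← R4 + R2: [0, 0, 0, 0, 0]
R5 ← R5 + R2: [0, 0, 0, 0, 0]
R6 ← R6 + (1/2)·R2: [0, 0, 0, 0, 0]
2 nonzero rows, so rank(T) = 2.
T has 5 columns; by rank–nullity, nullity = 5 − 2 = 3.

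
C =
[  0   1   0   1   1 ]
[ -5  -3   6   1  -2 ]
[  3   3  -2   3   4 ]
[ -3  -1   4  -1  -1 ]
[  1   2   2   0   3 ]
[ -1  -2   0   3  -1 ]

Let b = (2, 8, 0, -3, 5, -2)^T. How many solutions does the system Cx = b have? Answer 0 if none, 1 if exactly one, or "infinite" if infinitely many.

0

Row reduce the augmented matrix [C | b].
Swap R1 ↔ R2
R3 ← R3 + (3/5)·R1: [0, 6/5, 8/5, 18/5, 14/5, 24/5]
R4 ← R4 − (3/5)·R1: [0, 4/5, 2/5, -8/5, 1/5, -39/5]
R5 ← R5 + (1/5)·R1: [0, 7/5, 16/5, 1/5, 13/5, 33/5]
R6 ← R6 − (1/5)·R1: [0, -7/5, -6/5, 14/5, -3/5, -18/5]
R3 ← R3 − (6/5)·R2: [0, 0, 8/5, 12/5, 8/5, 12/5]
R4 ← R4 − (4/5)·R2: [0, 0, 2/5, -12/5, -3/5, -47/5]
R5 ← R5 − (7/5)·R2: [0, 0, 16/5, -6/5, 6/5, 19/5]
R6 ← R6 + (7/5)·R2: [0, 0, -6/5, 21/5, 4/5, -4/5]
R4 ← R4 − (1/4)·R3: [0, 0, 0, -3, -1, -10]
R5 ← R5 − (2)·R3: [0, 0, 0, -6, -2, -1]
R6 ← R6 + (3/4)·R3: [0, 0, 0, 6, 2, 1]
R5 ← R5 − (2)·R4: [0, 0, 0, 0, 0, 19]
R6 ← R6 + (2)·R4: [0, 0, 0, 0, 0, -19]
R6 ← R6 + R5: [0, 0, 0, 0, 0, 0]
The echelon form has 5 nonzero rows; the last pivot sits in the augmented column, so rank(C) = 4 but rank([C|b]) = 5.
Since the ranks differ, the system is inconsistent.
It has no solutions.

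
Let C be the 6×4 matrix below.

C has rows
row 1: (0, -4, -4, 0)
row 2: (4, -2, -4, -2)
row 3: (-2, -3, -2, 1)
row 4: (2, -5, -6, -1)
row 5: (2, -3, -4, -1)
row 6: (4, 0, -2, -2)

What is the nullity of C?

Row reduce to echelon form.
Swap R1 ↔ R2
R3 ← R3 + (1/2)·R1: [0, -4, -4, 0]
R4 ← R4 − (1/2)·R1: [0, -4, -4, 0]
R5 ← R5 − (1/2)·R1: [0, -2, -2, 0]
R6 ← R6 − R1: [0, 2, 2, 0]
R3 ← R3 − R2: [0, 0, 0, 0]
R4 ← R4 − R2: [0, 0, 0, 0]
R5 ← R5 − (1/2)·R2: [0, 0, 0, 0]
R6 ← R6 + (1/2)·R2: [0, 0, 0, 0]
2 nonzero rows, so rank(C) = 2.
C has 4 columns; by rank–nullity, nullity = 4 − 2 = 2.

2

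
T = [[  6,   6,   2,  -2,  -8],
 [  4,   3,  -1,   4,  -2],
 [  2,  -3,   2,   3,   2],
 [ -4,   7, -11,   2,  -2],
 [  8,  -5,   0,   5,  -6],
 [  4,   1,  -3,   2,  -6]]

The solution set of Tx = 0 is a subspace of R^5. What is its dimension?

Row reduce to echelon form.
R2 ← R2 − (2/3)·R1: [0, -1, -7/3, 16/3, 10/3]
R3 ← R3 − (1/3)·R1: [0, -5, 4/3, 11/3, 14/3]
R4 ← R4 + (2/3)·R1: [0, 11, -29/3, 2/3, -22/3]
R5 ← R5 − (4/3)·R1: [0, -13, -8/3, 23/3, 14/3]
R6 ← R6 − (2/3)·R1: [0, -3, -13/3, 10/3, -2/3]
R3 ← R3 − (5)·R2: [0, 0, 13, -23, -12]
R4 ← R4 + (11)·R2: [0, 0, -106/3, 178/3, 88/3]
R5 ← R5 − (13)·R2: [0, 0, 83/3, -185/3, -116/3]
R6 ← R6 − (3)·R2: [0, 0, 8/3, -38/3, -32/3]
R4 ← R4 + (106/39)·R3: [0, 0, 0, -124/39, -128/39]
R5 ← R5 − (83/39)·R3: [0, 0, 0, -496/39, -512/39]
R6 ← R6 − (8/39)·R3: [0, 0, 0, -310/39, -320/39]
R5 ← R5 − (4)·R4: [0, 0, 0, 0, 0]
R6 ← R6 − (5/2)·R4: [0, 0, 0, 0, 0]
4 nonzero rows, so rank(T) = 4.
T has 5 columns; by rank–nullity, nullity = 5 − 4 = 1.

1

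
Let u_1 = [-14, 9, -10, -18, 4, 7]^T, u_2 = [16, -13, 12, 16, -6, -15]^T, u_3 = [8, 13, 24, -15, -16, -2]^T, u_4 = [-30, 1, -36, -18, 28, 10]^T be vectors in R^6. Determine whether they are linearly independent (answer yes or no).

Form the matrix with these vectors as rows and row reduce.
R2 ← R2 + (8/7)·R1: [0, -19/7, 4/7, -32/7, -10/7, -7]
R3 ← R3 + (4/7)·R1: [0, 127/7, 128/7, -177/7, -96/7, 2]
R4 ← R4 − (15/7)·R1: [0, -128/7, -102/7, 144/7, 136/7, -5]
R3 ← R3 + (127/19)·R2: [0, 0, 420/19, -1061/19, -442/19, -851/19]
R4 ← R4 − (128/19)·R2: [0, 0, -350/19, 976/19, 552/19, 801/19]
R4 ← R4 + (5/6)·R3: [0, 0, 0, 29/6, 29/3, 29/6]
4 nonzero rows, so the 4 vectors span a space of dimension 4.
Since 4 = 4, the vectors are linearly independent.

yes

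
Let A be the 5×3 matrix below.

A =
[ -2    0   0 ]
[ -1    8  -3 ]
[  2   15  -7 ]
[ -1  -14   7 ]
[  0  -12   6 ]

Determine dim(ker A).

Row reduce to echelon form.
R2 ← R2 − (1/2)·R1: [0, 8, -3]
R3 ← R3 + R1: [0, 15, -7]
R4 ← R4 − (1/2)·R1: [0, -14, 7]
R3 ← R3 − (15/8)·R2: [0, 0, -11/8]
R4 ← R4 + (7/4)·R2: [0, 0, 7/4]
R5 ← R5 + (3/2)·R2: [0, 0, 3/2]
R4 ← R4 + (14/11)·R3: [0, 0, 0]
R5 ← R5 + (12/11)·R3: [0, 0, 0]
3 nonzero rows, so rank(A) = 3.
A has 3 columns; by rank–nullity, nullity = 3 − 3 = 0.

0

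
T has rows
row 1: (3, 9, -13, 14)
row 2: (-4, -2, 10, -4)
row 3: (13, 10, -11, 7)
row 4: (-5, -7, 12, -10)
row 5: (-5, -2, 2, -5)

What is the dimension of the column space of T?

Row reduce to echelon form.
R2 ← R2 + (4/3)·R1: [0, 10, -22/3, 44/3]
R3 ← R3 − (13/3)·R1: [0, -29, 136/3, -161/3]
R4 ← R4 + (5/3)·R1: [0, 8, -29/3, 40/3]
R5 ← R5 + (5/3)·R1: [0, 13, -59/3, 55/3]
R3 ← R3 + (29/10)·R2: [0, 0, 361/15, -167/15]
R4 ← R4 − (4/5)·R2: [0, 0, -19/5, 8/5]
R5 ← R5 − (13/10)·R2: [0, 0, -152/15, -11/15]
R4 ← R4 + (3/19)·R3: [0, 0, 0, -3/19]
R5 ← R5 + (8/19)·R3: [0, 0, 0, -103/19]
R5 ← R5 − (103/3)·R4: [0, 0, 0, 0]
Echelon form has 4 nonzero rows, so rank(T) = 4.
The column space has dimension equal to the rank: 4.

4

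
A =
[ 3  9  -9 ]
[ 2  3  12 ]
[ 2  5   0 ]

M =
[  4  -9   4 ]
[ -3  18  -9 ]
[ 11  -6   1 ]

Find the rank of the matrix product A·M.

First compute AM:
[[-114, 189, -78],
 [131, -36,  -7],
 [ -7,  72, -37]]
Now row reduce the product.
R2 ← R2 + (131/114)·R1: [0, 6885/38, -1836/19]
R3 ← R3 − (7/114)·R1: [0, 2295/38, -612/19]
R3 ← R3 − (1/3)·R2: [0, 0, 0]
2 nonzero rows, so rank(AM) = 2.

2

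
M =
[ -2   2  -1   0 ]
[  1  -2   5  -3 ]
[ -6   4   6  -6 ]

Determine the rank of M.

Row reduce to echelon form.
R2 ← R2 + (1/2)·R1: [0, -1, 9/2, -3]
R3 ← R3 − (3)·R1: [0, -2, 9, -6]
R3 ← R3 − (2)·R2: [0, 0, 0, 0]
Echelon form has 2 nonzero rows, so rank(M) = 2.

2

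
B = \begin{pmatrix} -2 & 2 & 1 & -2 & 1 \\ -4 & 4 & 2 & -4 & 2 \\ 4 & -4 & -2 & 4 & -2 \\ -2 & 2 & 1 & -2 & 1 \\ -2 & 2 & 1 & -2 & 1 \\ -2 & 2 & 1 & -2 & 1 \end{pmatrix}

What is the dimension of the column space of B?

Row reduce to echelon form.
R2 ← R2 − (2)·R1: [0, 0, 0, 0, 0]
R3 ← R3 + (2)·R1: [0, 0, 0, 0, 0]
R4 ← R4 − R1: [0, 0, 0, 0, 0]
R5 ← R5 − R1: [0, 0, 0, 0, 0]
R6 ← R6 − R1: [0, 0, 0, 0, 0]
Echelon form has 1 nonzero row, so rank(B) = 1.
The column space has dimension equal to the rank: 1.

1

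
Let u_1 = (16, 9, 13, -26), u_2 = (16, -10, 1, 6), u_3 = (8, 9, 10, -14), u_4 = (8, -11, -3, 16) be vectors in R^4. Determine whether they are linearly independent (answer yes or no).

Form the matrix with these vectors as rows and row reduce.
R2 ← R2 − R1: [0, -19, -12, 32]
R3 ← R3 − (1/2)·R1: [0, 9/2, 7/2, -1]
R4 ← R4 − (1/2)·R1: [0, -31/2, -19/2, 29]
R3 ← R3 + (9/38)·R2: [0, 0, 25/38, 125/19]
R4 ← R4 − (31/38)·R2: [0, 0, 11/38, 55/19]
R4 ← R4 − (11/25)·R3: [0, 0, 0, 0]
3 nonzero rows, so the 4 vectors span a space of dimension 3.
Since 3 < 4, the vectors are linearly dependent.

no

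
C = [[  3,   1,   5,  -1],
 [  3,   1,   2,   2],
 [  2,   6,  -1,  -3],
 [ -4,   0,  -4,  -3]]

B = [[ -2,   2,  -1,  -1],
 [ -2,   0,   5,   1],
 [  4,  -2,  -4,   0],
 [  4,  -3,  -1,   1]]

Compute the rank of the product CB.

2

First compute CB:
[[  8,  -1, -17,  -3],
 [  8,  -4,  -8,   0],
 [-32,  15,  35,   1],
 [-20,   9,  23,   1]]
Now row reduce the product.
R2 ← R2 − R1: [0, -3, 9, 3]
R3 ← R3 + (4)·R1: [0, 11, -33, -11]
R4 ← R4 + (5/2)·R1: [0, 13/2, -39/2, -13/2]
R3 ← R3 + (11/3)·R2: [0, 0, 0, 0]
R4 ← R4 + (13/6)·R2: [0, 0, 0, 0]
2 nonzero rows, so rank(CB) = 2.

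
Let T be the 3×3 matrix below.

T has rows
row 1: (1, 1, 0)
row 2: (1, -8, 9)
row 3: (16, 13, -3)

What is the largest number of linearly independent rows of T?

3

Row reduce to echelon form.
R2 ← R2 − R1: [0, -9, 9]
R3 ← R3 − (16)·R1: [0, -3, -3]
R3 ← R3 − (1/3)·R2: [0, 0, -6]
Echelon form has 3 nonzero rows, so rank(T) = 3.
The rank gives the maximum number of linearly independent rows: 3.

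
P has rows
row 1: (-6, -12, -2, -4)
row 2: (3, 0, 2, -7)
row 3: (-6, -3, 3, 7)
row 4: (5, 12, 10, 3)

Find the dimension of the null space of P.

Row reduce to echelon form.
R2 ← R2 + (1/2)·R1: [0, -6, 1, -9]
R3 ← R3 − R1: [0, 9, 5, 11]
R4 ← R4 + (5/6)·R1: [0, 2, 25/3, -1/3]
R3 ← R3 + (3/2)·R2: [0, 0, 13/2, -5/2]
R4 ← R4 + (1/3)·R2: [0, 0, 26/3, -10/3]
R4 ← R4 − (4/3)·R3: [0, 0, 0, 0]
3 nonzero rows, so rank(P) = 3.
P has 4 columns; by rank–nullity, nullity = 4 − 3 = 1.

1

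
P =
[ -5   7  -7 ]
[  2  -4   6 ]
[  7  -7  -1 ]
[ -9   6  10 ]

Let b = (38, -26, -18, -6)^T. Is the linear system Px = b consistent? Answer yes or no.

yes

Row reduce the augmented matrix [P | b].
R2 ← R2 + (2/5)·R1: [0, -6/5, 16/5, -54/5]
R3 ← R3 + (7/5)·R1: [0, 14/5, -54/5, 176/5]
R4 ← R4 − (9/5)·R1: [0, -33/5, 113/5, -372/5]
R3 ← R3 + (7/3)·R2: [0, 0, -10/3, 10]
R4 ← R4 − (11/2)·R2: [0, 0, 5, -15]
R4 ← R4 + (3/2)·R3: [0, 0, 0, 0]
The echelon form has 3 nonzero rows, and every pivot lies in the first 3 columns, so rank(P) = rank([P|b]) = 3.
The system is consistent.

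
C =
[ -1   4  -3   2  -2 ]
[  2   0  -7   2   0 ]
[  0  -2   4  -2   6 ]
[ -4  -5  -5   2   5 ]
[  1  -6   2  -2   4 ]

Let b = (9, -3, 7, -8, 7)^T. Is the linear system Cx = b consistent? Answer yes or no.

no

Row reduce the augmented matrix [C | b].
R2 ← R2 + (2)·R1: [0, 8, -13, 6, -4, 15]
R4 ← R4 − (4)·R1: [0, -21, 7, -6, 13, -44]
R5 ← R5 + R1: [0, -2, -1, 0, 2, 16]
R3 ← R3 + (1/4)·R2: [0, 0, 3/4, -1/2, 5, 43/4]
R4 ← R4 + (21/8)·R2: [0, 0, -217/8, 39/4, 5/2, -37/8]
R5 ← R5 + (1/4)·R2: [0, 0, -17/4, 3/2, 1, 79/4]
R4 ← R4 + (217/6)·R3: [0, 0, 0, -25/3, 550/3, 2305/6]
R5 ← R5 + (17/3)·R3: [0, 0, 0, -4/3, 88/3, 242/3]
R5 ← R5 − (4/25)·R4: [0, 0, 0, 0, 0, 96/5]
The echelon form has 5 nonzero rows; the last pivot sits in the augmented column, so rank(C) = 4 but rank([C|b]) = 5.
Since the ranks differ, the system is inconsistent.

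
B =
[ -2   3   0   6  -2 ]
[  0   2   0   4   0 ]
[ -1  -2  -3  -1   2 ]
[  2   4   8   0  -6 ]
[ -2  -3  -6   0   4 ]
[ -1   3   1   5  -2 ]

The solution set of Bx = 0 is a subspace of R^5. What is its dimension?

2

Row reduce to echelon form.
R3 ← R3 − (1/2)·R1: [0, -7/2, -3, -4, 3]
R4 ← R4 + R1: [0, 7, 8, 6, -8]
R5 ← R5 − R1: [0, -6, -6, -6, 6]
R6 ← R6 − (1/2)·R1: [0, 3/2, 1, 2, -1]
R3 ← R3 + (7/4)·R2: [0, 0, -3, 3, 3]
R4 ← R4 − (7/2)·R2: [0, 0, 8, -8, -8]
R5 ← R5 + (3)·R2: [0, 0, -6, 6, 6]
R6 ← R6 − (3/4)·R2: [0, 0, 1, -1, -1]
R4 ← R4 + (8/3)·R3: [0, 0, 0, 0, 0]
R5 ← R5 − (2)·R3: [0, 0, 0, 0, 0]
R6 ← R6 + (1/3)·R3: [0, 0, 0, 0, 0]
3 nonzero rows, so rank(B) = 3.
B has 5 columns; by rank–nullity, nullity = 5 − 3 = 2.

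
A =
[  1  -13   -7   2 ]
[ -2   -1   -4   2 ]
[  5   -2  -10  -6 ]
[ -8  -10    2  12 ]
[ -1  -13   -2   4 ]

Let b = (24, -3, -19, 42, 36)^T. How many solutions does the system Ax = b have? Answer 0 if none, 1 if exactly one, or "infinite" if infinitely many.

Row reduce the augmented matrix [A | b].
R2 ← R2 + (2)·R1: [0, -27, -18, 6, 45]
R3 ← R3 − (5)·R1: [0, 63, 25, -16, -139]
R4 ← R4 + (8)·R1: [0, -114, -54, 28, 234]
R5 ← R5 + R1: [0, -26, -9, 6, 60]
R3 ← R3 + (7/3)·R2: [0, 0, -17, -2, -34]
R4 ← R4 − (38/9)·R2: [0, 0, 22, 8/3, 44]
R5 ← R5 − (26/27)·R2: [0, 0, 25/3, 2/9, 50/3]
R4 ← R4 + (22/17)·R3: [0, 0, 0, 4/51, 0]
R5 ← R5 + (25/51)·R3: [0, 0, 0, -116/153, 0]
R5 ← R5 + (29/3)·R4: [0, 0, 0, 0, 0]
The echelon form has 4 nonzero rows, and every pivot lies in the first 4 columns, so rank(A) = rank([A|b]) = 4.
The system is consistent.
rank = 4 = number of unknowns, so the solution is unique.

1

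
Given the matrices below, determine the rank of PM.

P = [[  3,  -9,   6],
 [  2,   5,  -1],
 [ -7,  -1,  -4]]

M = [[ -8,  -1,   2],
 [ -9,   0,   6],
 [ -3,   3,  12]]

2

First compute PM:
[[ 39,  15,  24],
 [-58,  -5,  22],
 [ 77,  -5, -68]]
Now row reduce the product.
R2 ← R2 + (58/39)·R1: [0, 225/13, 750/13]
R3 ← R3 − (77/39)·R1: [0, -450/13, -1500/13]
R3 ← R3 + (2)·R2: [0, 0, 0]
2 nonzero rows, so rank(PM) = 2.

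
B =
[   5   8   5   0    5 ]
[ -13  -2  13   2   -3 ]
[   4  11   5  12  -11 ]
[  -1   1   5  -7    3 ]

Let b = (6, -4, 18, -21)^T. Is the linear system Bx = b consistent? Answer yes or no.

yes

Row reduce the augmented matrix [B | b].
R2 ← R2 + (13/5)·R1: [0, 94/5, 26, 2, 10, 58/5]
R3 ← R3 − (4/5)·R1: [0, 23/5, 1, 12, -15, 66/5]
R4 ← R4 + (1/5)·R1: [0, 13/5, 6, -7, 4, -99/5]
R3 ← R3 − (23/94)·R2: [0, 0, -252/47, 541/47, -820/47, 487/47]
R4 ← R4 − (13/94)·R2: [0, 0, 113/47, -342/47, 123/47, -1006/47]
R4 ← R4 + (113/252)·R3: [0, 0, 0, -533/252, -328/63, -4223/252]
The echelon form has 4 nonzero rows, and every pivot lies in the first 5 columns, so rank(B) = rank([B|b]) = 4.
The system is consistent.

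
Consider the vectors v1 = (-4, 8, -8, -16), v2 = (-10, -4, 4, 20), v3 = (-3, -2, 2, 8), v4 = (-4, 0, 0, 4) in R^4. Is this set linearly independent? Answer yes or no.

no

Form the matrix with these vectors as rows and row reduce.
R2 ← R2 − (5/2)·R1: [0, -24, 24, 60]
R3 ← R3 − (3/4)·R1: [0, -8, 8, 20]
R4 ← R4 − R1: [0, -8, 8, 20]
R3 ← R3 − (1/3)·R2: [0, 0, 0, 0]
R4 ← R4 − (1/3)·R2: [0, 0, 0, 0]
2 nonzero rows, so the 4 vectors span a space of dimension 2.
Since 2 < 4, the vectors are linearly dependent.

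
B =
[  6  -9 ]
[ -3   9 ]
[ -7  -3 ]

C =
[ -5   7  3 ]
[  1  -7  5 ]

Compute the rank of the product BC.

First compute BC:
[[-39, 105, -27],
 [ 24, -84,  36],
 [ 32, -28, -36]]
Now row reduce the product.
R2 ← R2 + (8/13)·R1: [0, -252/13, 252/13]
R3 ← R3 + (32/39)·R1: [0, 756/13, -756/13]
R3 ← R3 + (3)·R2: [0, 0, 0]
2 nonzero rows, so rank(BC) = 2.

2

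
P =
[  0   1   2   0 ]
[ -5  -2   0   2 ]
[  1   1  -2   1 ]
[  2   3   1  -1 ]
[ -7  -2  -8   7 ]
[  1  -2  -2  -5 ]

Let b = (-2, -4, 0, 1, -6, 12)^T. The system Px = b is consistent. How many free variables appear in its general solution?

0

Row reduce the augmented matrix [P | b].
Swap R1 ↔ R2
R3 ← R3 + (1/5)·R1: [0, 3/5, -2, 7/5, -4/5]
R4 ← R4 + (2/5)·R1: [0, 11/5, 1, -1/5, -3/5]
R5 ← R5 − (7/5)·R1: [0, 4/5, -8, 21/5, -2/5]
R6 ← R6 + (1/5)·R1: [0, -12/5, -2, -23/5, 56/5]
R3 ← R3 − (3/5)·R2: [0, 0, -16/5, 7/5, 2/5]
R4 ← R4 − (11/5)·R2: [0, 0, -17/5, -1/5, 19/5]
R5 ← R5 − (4/5)·R2: [0, 0, -48/5, 21/5, 6/5]
R6 ← R6 + (12/5)·R2: [0, 0, 14/5, -23/5, 32/5]
R4 ← R4 − (17/16)·R3: [0, 0, 0, -27/16, 27/8]
R5 ← R5 − (3)·R3: [0, 0, 0, 0, 0]
R6 ← R6 + (7/8)·R3: [0, 0, 0, -27/8, 27/4]
R6 ← R6 − (2)·R4: [0, 0, 0, 0, 0]
The echelon form has 4 nonzero rows, and every pivot lies in the first 4 columns, so rank(P) = rank([P|b]) = 4.
The system is consistent.
Free variables = (unknowns) − (rank) = 4 − 4 = 0.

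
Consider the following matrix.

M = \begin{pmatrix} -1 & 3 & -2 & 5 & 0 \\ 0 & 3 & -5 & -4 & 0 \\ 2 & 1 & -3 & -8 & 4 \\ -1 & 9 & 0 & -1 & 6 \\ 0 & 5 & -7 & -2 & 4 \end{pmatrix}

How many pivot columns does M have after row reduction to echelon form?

5

Row reduce to echelon form.
R3 ← R3 + (2)·R1: [0, 7, -7, 2, 4]
R4 ← R4 − R1: [0, 6, 2, -6, 6]
R3 ← R3 − (7/3)·R2: [0, 0, 14/3, 34/3, 4]
R4 ← R4 − (2)·R2: [0, 0, 12, 2, 6]
R5 ← R5 − (5/3)·R2: [0, 0, 4/3, 14/3, 4]
R4 ← R4 − (18/7)·R3: [0, 0, 0, -190/7, -30/7]
R5 ← R5 − (2/7)·R3: [0, 0, 0, 10/7, 20/7]
R5 ← R5 + (1/19)·R4: [0, 0, 0, 0, 50/19]
Echelon form has 5 nonzero rows, so rank(M) = 5.
Each nonzero row contributes one pivot column: 5 pivot columns.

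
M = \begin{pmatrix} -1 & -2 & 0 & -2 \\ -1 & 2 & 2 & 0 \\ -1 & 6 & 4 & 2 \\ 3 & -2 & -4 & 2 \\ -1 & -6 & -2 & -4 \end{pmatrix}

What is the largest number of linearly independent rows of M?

Row reduce to echelon form.
R2 ← R2 − R1: [0, 4, 2, 2]
R3 ← R3 − R1: [0, 8, 4, 4]
R4 ← R4 + (3)·R1: [0, -8, -4, -4]
R5 ← R5 − R1: [0, -4, -2, -2]
R3 ← R3 − (2)·R2: [0, 0, 0, 0]
R4 ← R4 + (2)·R2: [0, 0, 0, 0]
R5 ← R5 + R2: [0, 0, 0, 0]
Echelon form has 2 nonzero rows, so rank(M) = 2.
The rank gives the maximum number of linearly independent rows: 2.

2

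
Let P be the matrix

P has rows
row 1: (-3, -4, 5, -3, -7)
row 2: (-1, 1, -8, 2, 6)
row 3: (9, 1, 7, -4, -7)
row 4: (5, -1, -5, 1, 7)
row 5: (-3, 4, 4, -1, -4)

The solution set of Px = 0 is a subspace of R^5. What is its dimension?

0

Row reduce to echelon form.
R2 ← R2 − (1/3)·R1: [0, 7/3, -29/3, 3, 25/3]
R3 ← R3 + (3)·R1: [0, -11, 22, -13, -28]
R4 ← R4 + (5/3)·R1: [0, -23/3, 10/3, -4, -14/3]
R5 ← R5 − R1: [0, 8, -1, 2, 3]
R3 ← R3 + (33/7)·R2: [0, 0, -165/7, 8/7, 79/7]
R4 ← R4 + (23/7)·R2: [0, 0, -199/7, 41/7, 159/7]
R5 ← R5 − (24/7)·R2: [0, 0, 225/7, -58/7, -179/7]
R4 ← R4 − (199/165)·R3: [0, 0, 0, 739/165, 1502/165]
R5 ← R5 + (15/11)·R3: [0, 0, 0, -74/11, -112/11]
R5 ← R5 + (1110/739)·R4: [0, 0, 0, 0, 2580/739]
5 nonzero rows, so rank(P) = 5.
P has 5 columns; by rank–nullity, nullity = 5 − 5 = 0.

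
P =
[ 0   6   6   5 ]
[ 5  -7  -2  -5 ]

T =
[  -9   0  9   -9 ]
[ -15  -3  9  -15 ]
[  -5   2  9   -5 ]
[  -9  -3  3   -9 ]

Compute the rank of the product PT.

2

First compute PT:
[[-165, -21, 123, -165],
 [115,  32, -51, 115]]
Now row reduce the product.
R2 ← R2 + (23/33)·R1: [0, 191/11, 382/11, 0]
2 nonzero rows, so rank(PT) = 2.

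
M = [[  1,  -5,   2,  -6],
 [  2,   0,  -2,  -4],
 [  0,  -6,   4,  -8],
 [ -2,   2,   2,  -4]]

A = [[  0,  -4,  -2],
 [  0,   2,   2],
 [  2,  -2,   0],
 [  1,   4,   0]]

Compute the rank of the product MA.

3

First compute MA:
[[ -2, -42, -12],
 [ -8, -20,  -4],
 [  0, -52, -12],
 [  0,  -8,   8]]
Now row reduce the product.
R2 ← R2 − (4)·R1: [0, 148, 44]
R3 ← R3 + (13/37)·R2: [0, 0, 128/37]
R4 ← R4 + (2/37)·R2: [0, 0, 384/37]
R4 ← R4 − (3)·R3: [0, 0, 0]
3 nonzero rows, so rank(MA) = 3.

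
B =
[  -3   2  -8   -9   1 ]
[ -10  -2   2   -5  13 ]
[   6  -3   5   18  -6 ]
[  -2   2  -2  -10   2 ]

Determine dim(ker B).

Row reduce to echelon form.
R2 ← R2 − (10/3)·R1: [0, -26/3, 86/3, 25, 29/3]
R3 ← R3 + (2)·R1: [0, 1, -11, 0, -4]
R4 ← R4 − (2/3)·R1: [0, 2/3, 10/3, -4, 4/3]
R3 ← R3 + (3/26)·R2: [0, 0, -100/13, 75/26, -75/26]
R4 ← R4 + (1/13)·R2: [0, 0, 72/13, -27/13, 27/13]
R4 ← R4 + (18/25)·R3: [0, 0, 0, 0, 0]
3 nonzero rows, so rank(B) = 3.
B has 5 columns; by rank–nullity, nullity = 5 − 3 = 2.

2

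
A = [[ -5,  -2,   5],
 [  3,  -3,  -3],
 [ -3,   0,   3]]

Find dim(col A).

2

Row reduce to echelon form.
R2 ← R2 + (3/5)·R1: [0, -21/5, 0]
R3 ← R3 − (3/5)·R1: [0, 6/5, 0]
R3 ← R3 + (2/7)·R2: [0, 0, 0]
Echelon form has 2 nonzero rows, so rank(A) = 2.
The column space has dimension equal to the rank: 2.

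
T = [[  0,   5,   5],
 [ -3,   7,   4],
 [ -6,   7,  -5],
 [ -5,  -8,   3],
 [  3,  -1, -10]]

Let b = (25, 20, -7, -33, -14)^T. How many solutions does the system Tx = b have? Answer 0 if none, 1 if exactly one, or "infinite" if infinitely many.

1

Row reduce the augmented matrix [T | b].
Swap R1 ↔ R2
R3 ← R3 − (2)·R1: [0, -7, -13, -47]
R4 ← R4 − (5/3)·R1: [0, -59/3, -11/3, -199/3]
R5 ← R5 + R1: [0, 6, -6, 6]
R3 ← R3 + (7/5)·R2: [0, 0, -6, -12]
R4 ← R4 + (59/15)·R2: [0, 0, 16, 32]
R5 ← R5 − (6/5)·R2: [0, 0, -12, -24]
R4 ← R4 + (8/3)·R3: [0, 0, 0, 0]
R5 ← R5 − (2)·R3: [0, 0, 0, 0]
The echelon form has 3 nonzero rows, and every pivot lies in the first 3 columns, so rank(T) = rank([T|b]) = 3.
The system is consistent.
rank = 3 = number of unknowns, so the solution is unique.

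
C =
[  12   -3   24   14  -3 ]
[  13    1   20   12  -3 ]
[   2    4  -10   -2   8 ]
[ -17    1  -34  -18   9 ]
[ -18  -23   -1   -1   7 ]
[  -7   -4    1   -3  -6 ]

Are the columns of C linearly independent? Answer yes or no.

Row reduce C to echelon form.
R2 ← R2 − (13/12)·R1: [0, 17/4, -6, -19/6, 1/4]
R3 ← R3 − (1/6)·R1: [0, 9/2, -14, -13/3, 17/2]
R4 ← R4 + (17/12)·R1: [0, -13/4, 0, 11/6, 19/4]
R5 ← R5 + (3/2)·R1: [0, -55/2, 35, 20, 5/2]
R6 ← R6 + (7/12)·R1: [0, -23/4, 15, 31/6, -31/4]
R3 ← R3 − (18/17)·R2: [0, 0, -130/17, -50/51, 140/17]
R4 ← R4 + (13/17)·R2: [0, 0, -78/17, -10/17, 84/17]
R5 ← R5 + (110/17)·R2: [0, 0, -65/17, -25/51, 70/17]
R6 ← R6 + (23/17)·R2: [0, 0, 117/17, 15/17, -126/17]
R4 ← R4 − (3/5)·R3: [0, 0, 0, 0, 0]
R5 ← R5 − (1/2)·R3: [0, 0, 0, 0, 0]
R6 ← R6 + (9/10)·R3: [0, 0, 0, 0, 0]
3 pivots among 5 columns.
Only 3 < 5 pivot columns, so the columns are linearly dependent.

no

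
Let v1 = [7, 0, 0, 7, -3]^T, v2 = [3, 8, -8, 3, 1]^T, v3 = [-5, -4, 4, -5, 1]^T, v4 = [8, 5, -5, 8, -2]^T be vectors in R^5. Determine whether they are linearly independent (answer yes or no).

Form the matrix with these vectors as rows and row reduce.
R2 ← R2 − (3/7)·R1: [0, 8, -8, 0, 16/7]
R3 ← R3 + (5/7)·R1: [0, -4, 4, 0, -8/7]
R4 ← R4 − (8/7)·R1: [0, 5, -5, 0, 10/7]
R3 ← R3 + (1/2)·R2: [0, 0, 0, 0, 0]
R4 ← R4 − (5/8)·R2: [0, 0, 0, 0, 0]
2 nonzero rows, so the 4 vectors span a space of dimension 2.
Since 2 < 4, the vectors are linearly dependent.

no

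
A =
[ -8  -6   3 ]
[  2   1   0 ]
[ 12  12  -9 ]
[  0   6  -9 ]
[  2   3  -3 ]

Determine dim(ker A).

Row reduce to echelon form.
R2 ← R2 + (1/4)·R1: [0, -1/2, 3/4]
R3 ← R3 + (3/2)·R1: [0, 3, -9/2]
R5 ← R5 + (1/4)·R1: [0, 3/2, -9/4]
R3 ← R3 + (6)·R2: [0, 0, 0]
R4 ← R4 + (12)·R2: [0, 0, 0]
R5 ← R5 + (3)·R2: [0, 0, 0]
2 nonzero rows, so rank(A) = 2.
A has 3 columns; by rank–nullity, nullity = 3 − 2 = 1.

1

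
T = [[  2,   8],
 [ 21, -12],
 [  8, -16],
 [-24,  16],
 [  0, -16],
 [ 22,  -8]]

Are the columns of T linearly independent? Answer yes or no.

Row reduce T to echelon form.
R2 ← R2 − (21/2)·R1: [0, -96]
R3 ← R3 − (4)·R1: [0, -48]
R4 ← R4 + (12)·R1: [0, 112]
R6 ← R6 − (11)·R1: [0, -96]
R3 ← R3 − (1/2)·R2: [0, 0]
R4 ← R4 + (7/6)·R2: [0, 0]
R5 ← R5 − (1/6)·R2: [0, 0]
R6 ← R6 − R2: [0, 0]
2 pivots among 2 columns.
Every column is a pivot column, so the columns are linearly independent.

yes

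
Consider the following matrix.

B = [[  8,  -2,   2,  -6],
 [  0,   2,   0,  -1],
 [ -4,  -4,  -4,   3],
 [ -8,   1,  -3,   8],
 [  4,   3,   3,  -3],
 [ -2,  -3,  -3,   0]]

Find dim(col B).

Row reduce to echelon form.
R3 ← R3 + (1/2)·R1: [0, -5, -3, 0]
R4 ← R4 + R1: [0, -1, -1, 2]
R5 ← R5 − (1/2)·R1: [0, 4, 2, 0]
R6 ← R6 + (1/4)·R1: [0, -7/2, -5/2, -3/2]
R3 ← R3 + (5/2)·R2: [0, 0, -3, -5/2]
R4 ← R4 + (1/2)·R2: [0, 0, -1, 3/2]
R5 ← R5 − (2)·R2: [0, 0, 2, 2]
R6 ← R6 + (7/4)·R2: [0, 0, -5/2, -13/4]
R4 ← R4 − (1/3)·R3: [0, 0, 0, 7/3]
R5 ← R5 + (2/3)·R3: [0, 0, 0, 1/3]
R6 ← R6 − (5/6)·R3: [0, 0, 0, -7/6]
R5 ← R5 − (1/7)·R4: [0, 0, 0, 0]
R6 ← R6 + (1/2)·R4: [0, 0, 0, 0]
Echelon form has 4 nonzero rows, so rank(B) = 4.
The column space has dimension equal to the rank: 4.

4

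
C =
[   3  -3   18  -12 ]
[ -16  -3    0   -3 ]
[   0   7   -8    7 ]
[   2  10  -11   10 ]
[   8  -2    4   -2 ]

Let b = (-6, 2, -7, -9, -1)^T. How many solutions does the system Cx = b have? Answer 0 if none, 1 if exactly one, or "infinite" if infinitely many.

Row reduce the augmented matrix [C | b].
R2 ← R2 + (16/3)·R1: [0, -19, 96, -67, -30]
R4 ← R4 − (2/3)·R1: [0, 12, -23, 18, -5]
R5 ← R5 − (8/3)·R1: [0, 6, -44, 30, 15]
R3 ← R3 + (7/19)·R2: [0, 0, 520/19, -336/19, -343/19]
R4 ← R4 + (12/19)·R2: [0, 0, 715/19, -462/19, -455/19]
R5 ← R5 + (6/19)·R2: [0, 0, -260/19, 168/19, 105/19]
R4 ← R4 − (11/8)·R3: [0, 0, 0, 0, 7/8]
R5 ← R5 + (1/2)·R3: [0, 0, 0, 0, -7/2]
R5 ← R5 + (4)·R4: [0, 0, 0, 0, 0]
The echelon form has 4 nonzero rows; the last pivot sits in the augmented column, so rank(C) = 3 but rank([C|b]) = 4.
Since the ranks differ, the system is inconsistent.
It has no solutions.

0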